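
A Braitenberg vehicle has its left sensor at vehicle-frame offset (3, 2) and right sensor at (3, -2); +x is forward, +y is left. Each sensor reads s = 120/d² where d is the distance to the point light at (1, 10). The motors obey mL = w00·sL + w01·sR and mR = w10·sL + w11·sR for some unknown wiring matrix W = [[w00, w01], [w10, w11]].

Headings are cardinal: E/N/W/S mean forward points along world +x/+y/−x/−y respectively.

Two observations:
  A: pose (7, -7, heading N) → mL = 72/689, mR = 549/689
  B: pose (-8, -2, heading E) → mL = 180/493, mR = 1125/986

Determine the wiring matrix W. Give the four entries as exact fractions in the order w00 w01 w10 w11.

1 -1 1 1/2

obs A: pose=(7,-7,N) → sL=30/53, sR=6/13, mL=72/689, mR=549/689
obs B: pose=(-8,-2,E) → sL=15/17, sR=15/29, mL=180/493, mR=1125/986
sensor matrix S = [[30/53, 6/13], [15/17, 15/29]]; det S = -38880/339677
solve [mL_A; mL_B] = S·[w00; w01] and [mR_A; mR_B] = S·[w10; w11]:
  w00 = 1, w01 = -1, w10 = 1, w11 = 1/2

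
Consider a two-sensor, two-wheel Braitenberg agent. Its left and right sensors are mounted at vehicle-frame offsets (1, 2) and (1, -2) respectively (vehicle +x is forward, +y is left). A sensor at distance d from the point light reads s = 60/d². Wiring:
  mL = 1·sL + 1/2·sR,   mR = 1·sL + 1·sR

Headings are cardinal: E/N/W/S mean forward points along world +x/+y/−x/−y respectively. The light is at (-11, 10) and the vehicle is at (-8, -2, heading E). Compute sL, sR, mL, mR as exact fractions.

left sensor world pos  = (-7, 0); dL² = 116
right sensor world pos = (-7, -4); dR² = 212
sL = 60/116 = 15/29
sR = 60/212 = 15/53
mL = 1·sL + 1/2·sR = 2025/3074
mR = 1·sL + 1·sR = 1230/1537

15/29 15/53 2025/3074 1230/1537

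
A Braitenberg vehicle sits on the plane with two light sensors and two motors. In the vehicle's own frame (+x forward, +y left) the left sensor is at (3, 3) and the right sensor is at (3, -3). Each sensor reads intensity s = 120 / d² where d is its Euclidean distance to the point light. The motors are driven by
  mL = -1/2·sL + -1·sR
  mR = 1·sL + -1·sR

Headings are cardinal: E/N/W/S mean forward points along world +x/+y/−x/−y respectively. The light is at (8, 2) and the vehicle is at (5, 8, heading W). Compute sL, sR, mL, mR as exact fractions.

left sensor world pos  = (2, 5); dL² = 45
right sensor world pos = (2, 11); dR² = 117
sL = 120/45 = 8/3
sR = 120/117 = 40/39
mL = -1/2·sL + -1·sR = -92/39
mR = 1·sL + -1·sR = 64/39

8/3 40/39 -92/39 64/39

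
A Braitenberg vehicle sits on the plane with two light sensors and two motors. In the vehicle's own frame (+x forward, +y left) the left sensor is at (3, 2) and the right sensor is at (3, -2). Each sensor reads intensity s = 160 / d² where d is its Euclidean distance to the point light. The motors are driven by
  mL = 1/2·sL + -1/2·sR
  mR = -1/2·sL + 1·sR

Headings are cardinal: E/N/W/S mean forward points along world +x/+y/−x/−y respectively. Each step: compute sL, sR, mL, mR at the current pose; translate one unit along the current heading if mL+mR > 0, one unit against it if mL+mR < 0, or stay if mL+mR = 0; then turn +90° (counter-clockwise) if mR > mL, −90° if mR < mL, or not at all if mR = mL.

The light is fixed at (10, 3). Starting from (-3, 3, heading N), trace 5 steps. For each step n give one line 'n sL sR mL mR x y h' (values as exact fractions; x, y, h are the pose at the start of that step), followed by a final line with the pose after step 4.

n=0: pose=(-3,3,N); sL=80/117, sR=16/13; mL=-32/117, mR=8/9; mL+mR=8/13 → advance +1; mR−mL=136/117 → turn +1·90°
n=1: pose=(-3,4,W); sL=160/257, sR=32/53; mL=128/13621, mR=3984/13621; mL+mR=16/53 → advance +1; mR−mL=3856/13621 → turn +1·90°
n=2: pose=(-4,4,S); sL=40/37, sR=8/13; mL=112/481, mR=36/481; mL+mR=4/13 → advance +1; mR−mL=-76/481 → turn -1·90°
n=3: pose=(-4,3,W); sL=160/293, sR=160/293; mL=0, mR=80/293; mL+mR=80/293 → advance +1; mR−mL=80/293 → turn +1·90°
n=4: pose=(-5,3,S); sL=80/89, sR=80/149; mL=2400/13261, mR=1160/13261; mL+mR=40/149 → advance +1; mR−mL=-1240/13261 → turn -1·90°

0 80/117 16/13 -32/117 8/9 -3 3 N
1 160/257 32/53 128/13621 3984/13621 -3 4 W
2 40/37 8/13 112/481 36/481 -4 4 S
3 160/293 160/293 0 80/293 -4 3 W
4 80/89 80/149 2400/13261 1160/13261 -5 3 S
final -5 2 W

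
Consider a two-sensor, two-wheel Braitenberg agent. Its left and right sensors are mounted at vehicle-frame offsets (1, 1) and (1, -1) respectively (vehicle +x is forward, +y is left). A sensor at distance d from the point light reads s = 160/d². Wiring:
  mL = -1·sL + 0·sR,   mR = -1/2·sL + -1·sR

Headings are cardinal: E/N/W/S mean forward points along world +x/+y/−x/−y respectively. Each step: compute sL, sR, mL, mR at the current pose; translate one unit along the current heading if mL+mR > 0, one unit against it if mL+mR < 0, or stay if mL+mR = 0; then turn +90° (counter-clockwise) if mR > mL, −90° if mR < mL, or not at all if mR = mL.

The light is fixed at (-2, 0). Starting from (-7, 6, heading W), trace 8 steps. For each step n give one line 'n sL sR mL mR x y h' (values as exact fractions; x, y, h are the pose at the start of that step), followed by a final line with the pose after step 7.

0 160/61 32/17 -160/61 -3312/1037 -7 6 W
1 80/37 80/29 -80/37 -4120/1073 -6 6 N
2 32/9 32/5 -32/9 -368/45 -6 5 E
3 5 40/13 -5 -145/26 -7 5 S
4 160/61 32/17 -160/61 -3312/1037 -7 6 W
5 80/37 80/29 -80/37 -4120/1073 -6 6 N
6 32/9 32/5 -32/9 -368/45 -6 5 E
7 5 40/13 -5 -145/26 -7 5 S
final -7 6 W

n=0: pose=(-7,6,W); sL=160/61, sR=32/17; mL=-160/61, mR=-3312/1037; mL+mR=-6032/1037 → advance -1; mR−mL=-592/1037 → turn -1·90°
n=1: pose=(-6,6,N); sL=80/37, sR=80/29; mL=-80/37, mR=-4120/1073; mL+mR=-6440/1073 → advance -1; mR−mL=-1800/1073 → turn -1·90°
n=2: pose=(-6,5,E); sL=32/9, sR=32/5; mL=-32/9, mR=-368/45; mL+mR=-176/15 → advance -1; mR−mL=-208/45 → turn -1·90°
n=3: pose=(-7,5,S); sL=5, sR=40/13; mL=-5, mR=-145/26; mL+mR=-275/26 → advance -1; mR−mL=-15/26 → turn -1·90°
n=4: pose=(-7,6,W); sL=160/61, sR=32/17; mL=-160/61, mR=-3312/1037; mL+mR=-6032/1037 → advance -1; mR−mL=-592/1037 → turn -1·90°
n=5: pose=(-6,6,N); sL=80/37, sR=80/29; mL=-80/37, mR=-4120/1073; mL+mR=-6440/1073 → advance -1; mR−mL=-1800/1073 → turn -1·90°
n=6: pose=(-6,5,E); sL=32/9, sR=32/5; mL=-32/9, mR=-368/45; mL+mR=-176/15 → advance -1; mR−mL=-208/45 → turn -1·90°
n=7: pose=(-7,5,S); sL=5, sR=40/13; mL=-5, mR=-145/26; mL+mR=-275/26 → advance -1; mR−mL=-15/26 → turn -1·90°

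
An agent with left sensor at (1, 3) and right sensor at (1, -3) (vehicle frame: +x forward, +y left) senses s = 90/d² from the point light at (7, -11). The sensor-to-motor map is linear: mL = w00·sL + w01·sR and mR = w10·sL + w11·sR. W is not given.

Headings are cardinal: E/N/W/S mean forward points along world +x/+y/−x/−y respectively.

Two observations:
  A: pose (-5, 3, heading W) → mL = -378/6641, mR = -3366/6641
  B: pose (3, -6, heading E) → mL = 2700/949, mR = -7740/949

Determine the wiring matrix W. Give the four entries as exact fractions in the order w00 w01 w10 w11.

-1/2 1/2 -1 -1

obs A: pose=(-5,3,W) → sL=9/29, sR=45/229, mL=-378/6641, mR=-3366/6641
obs B: pose=(3,-6,E) → sL=90/73, sR=90/13, mL=2700/949, mR=-7740/949
sensor matrix S = [[9/29, 45/229], [90/73, 90/13]]; det S = 12013920/6302309
solve [mL_A; mL_B] = S·[w00; w01] and [mR_A; mR_B] = S·[w10; w11]:
  w00 = -1/2, w01 = 1/2, w10 = -1, w11 = -1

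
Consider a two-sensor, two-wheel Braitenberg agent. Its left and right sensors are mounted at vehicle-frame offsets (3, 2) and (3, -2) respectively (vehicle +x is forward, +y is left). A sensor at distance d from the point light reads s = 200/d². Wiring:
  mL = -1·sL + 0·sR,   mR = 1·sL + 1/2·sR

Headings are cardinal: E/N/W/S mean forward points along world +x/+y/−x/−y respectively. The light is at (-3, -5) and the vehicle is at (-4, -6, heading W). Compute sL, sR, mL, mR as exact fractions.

8 200/17 -8 236/17

left sensor world pos  = (-7, -8); dL² = 25
right sensor world pos = (-7, -4); dR² = 17
sL = 200/25 = 8
sR = 200/17 = 200/17
mL = -1·sL + 0·sR = -8
mR = 1·sL + 1/2·sR = 236/17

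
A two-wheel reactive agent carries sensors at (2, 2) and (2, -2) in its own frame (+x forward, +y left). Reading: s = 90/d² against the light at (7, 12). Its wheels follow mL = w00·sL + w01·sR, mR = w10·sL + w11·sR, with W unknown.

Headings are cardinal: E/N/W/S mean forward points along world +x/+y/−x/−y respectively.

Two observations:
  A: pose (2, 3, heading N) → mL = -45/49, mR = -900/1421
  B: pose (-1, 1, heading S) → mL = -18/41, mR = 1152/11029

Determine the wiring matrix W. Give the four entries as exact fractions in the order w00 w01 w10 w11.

obs A: pose=(2,3,N) → sL=45/49, sR=45/29, mL=-45/49, mR=-900/1421
obs B: pose=(-1,1,S) → sL=18/41, sR=90/269, mL=-18/41, mR=1152/11029
sensor matrix S = [[45/49, 45/29], [18/41, 90/269]]; det S = -5861160/15672209
solve [mL_A; mL_B] = S·[w00; w01] and [mR_A; mR_B] = S·[w10; w11]:
  w00 = -1, w01 = 0, w10 = 1, w11 = -1

-1 0 1 -1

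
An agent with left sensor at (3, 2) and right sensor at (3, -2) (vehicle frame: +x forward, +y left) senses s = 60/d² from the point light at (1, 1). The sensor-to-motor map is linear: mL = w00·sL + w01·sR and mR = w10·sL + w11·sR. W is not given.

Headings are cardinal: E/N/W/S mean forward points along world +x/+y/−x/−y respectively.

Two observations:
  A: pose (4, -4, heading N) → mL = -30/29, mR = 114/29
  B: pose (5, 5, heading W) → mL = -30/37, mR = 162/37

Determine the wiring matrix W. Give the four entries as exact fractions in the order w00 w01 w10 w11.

obs A: pose=(4,-4,N) → sL=12, sR=60/29, mL=-30/29, mR=114/29
obs B: pose=(5,5,W) → sL=12, sR=60/37, mL=-30/37, mR=162/37
sensor matrix S = [[12, 60/29], [12, 60/37]]; det S = -5760/1073
solve [mL_A; mL_B] = S·[w00; w01] and [mR_A; mR_B] = S·[w10; w11]:
  w00 = 0, w01 = -1/2, w10 = 1/2, w11 = -1

0 -1/2 1/2 -1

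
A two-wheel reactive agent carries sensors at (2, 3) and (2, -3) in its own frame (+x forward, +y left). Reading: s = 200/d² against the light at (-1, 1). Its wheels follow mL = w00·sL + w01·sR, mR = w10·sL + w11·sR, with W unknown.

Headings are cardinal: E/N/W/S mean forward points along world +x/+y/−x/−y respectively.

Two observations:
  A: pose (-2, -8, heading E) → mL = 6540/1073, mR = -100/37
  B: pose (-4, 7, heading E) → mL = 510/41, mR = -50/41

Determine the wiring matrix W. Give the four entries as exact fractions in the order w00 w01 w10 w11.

obs A: pose=(-2,-8,E) → sL=200/37, sR=40/29, mL=6540/1073, mR=-100/37
obs B: pose=(-4,7,E) → sL=100/41, sR=20, mL=510/41, mR=-50/41
sensor matrix S = [[200/37, 40/29], [100/41, 20]]; det S = 4608000/43993
solve [mL_A; mL_B] = S·[w00; w01] and [mR_A; mR_B] = S·[w10; w11]:
  w00 = 1, w01 = 1/2, w10 = -1/2, w11 = 0

1 1/2 -1/2 0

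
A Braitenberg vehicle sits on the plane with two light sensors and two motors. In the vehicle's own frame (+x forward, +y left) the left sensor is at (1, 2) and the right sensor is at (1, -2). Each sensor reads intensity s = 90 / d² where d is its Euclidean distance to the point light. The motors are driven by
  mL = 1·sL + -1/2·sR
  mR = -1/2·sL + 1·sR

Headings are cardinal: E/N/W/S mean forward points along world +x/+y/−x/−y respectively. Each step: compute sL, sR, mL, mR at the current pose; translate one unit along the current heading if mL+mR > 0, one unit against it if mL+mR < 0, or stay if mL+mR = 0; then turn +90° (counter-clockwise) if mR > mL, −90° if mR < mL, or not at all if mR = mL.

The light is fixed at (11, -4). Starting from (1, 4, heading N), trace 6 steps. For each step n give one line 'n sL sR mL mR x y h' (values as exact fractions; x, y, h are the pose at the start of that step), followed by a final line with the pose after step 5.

n=0: pose=(1,4,N); sL=2/5, sR=18/29; mL=13/145, mR=61/145; mL+mR=74/145 → advance +1; mR−mL=48/145 → turn +1·90°
n=1: pose=(1,5,W); sL=9/17, sR=45/121; mL=1413/4114, mR=441/4114; mL+mR=927/2057 → advance +1; mR−mL=-486/2057 → turn -1·90°
n=2: pose=(0,5,N); sL=90/269, sR=90/181; mL=4185/48689, mR=16065/48689; mL+mR=20250/48689 → advance +1; mR−mL=11880/48689 → turn +1·90°
n=3: pose=(0,6,W); sL=45/104, sR=5/16; mL=115/416, mR=5/52; mL+mR=155/416 → advance +1; mR−mL=-75/416 → turn -1·90°
n=4: pose=(-1,6,N); sL=90/317, sR=90/221; mL=5625/70057, mR=18585/70057; mL+mR=24210/70057 → advance +1; mR−mL=12960/70057 → turn +1·90°
n=5: pose=(-1,7,W); sL=9/25, sR=45/169; mL=1917/8450, mR=729/8450; mL+mR=1323/4225 → advance +1; mR−mL=-594/4225 → turn -1·90°

0 2/5 18/29 13/145 61/145 1 4 N
1 9/17 45/121 1413/4114 441/4114 1 5 W
2 90/269 90/181 4185/48689 16065/48689 0 5 N
3 45/104 5/16 115/416 5/52 0 6 W
4 90/317 90/221 5625/70057 18585/70057 -1 6 N
5 9/25 45/169 1917/8450 729/8450 -1 7 W
final -2 7 N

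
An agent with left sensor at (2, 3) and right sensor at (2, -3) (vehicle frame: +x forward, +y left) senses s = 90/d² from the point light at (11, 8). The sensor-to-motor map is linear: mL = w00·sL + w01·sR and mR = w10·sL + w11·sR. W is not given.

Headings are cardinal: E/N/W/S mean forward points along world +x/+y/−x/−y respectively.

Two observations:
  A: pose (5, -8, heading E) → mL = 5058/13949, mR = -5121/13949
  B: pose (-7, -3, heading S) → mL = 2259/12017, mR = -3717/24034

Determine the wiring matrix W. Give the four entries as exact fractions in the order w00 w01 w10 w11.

1/2 1/2 -1 1/2

obs A: pose=(5,-8,E) → sL=18/37, sR=90/377, mL=5058/13949, mR=-5121/13949
obs B: pose=(-7,-3,S) → sL=45/197, sR=9/61, mL=2259/12017, mR=-3717/24034
sensor matrix S = [[18/37, 90/377], [45/197, 9/61]]; det S = 2890728/167625133
solve [mL_A; mL_B] = S·[w00; w01] and [mR_A; mR_B] = S·[w10; w11]:
  w00 = 1/2, w01 = 1/2, w10 = -1, w11 = 1/2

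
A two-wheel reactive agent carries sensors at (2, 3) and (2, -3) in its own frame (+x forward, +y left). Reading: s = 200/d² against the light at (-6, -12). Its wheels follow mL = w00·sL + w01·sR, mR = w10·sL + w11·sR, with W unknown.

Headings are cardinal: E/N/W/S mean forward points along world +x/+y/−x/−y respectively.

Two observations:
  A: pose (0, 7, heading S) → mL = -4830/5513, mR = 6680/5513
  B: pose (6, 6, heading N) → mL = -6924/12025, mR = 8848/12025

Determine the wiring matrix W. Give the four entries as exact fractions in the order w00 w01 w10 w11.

obs A: pose=(0,7,S) → sL=20/37, sR=100/149, mL=-4830/5513, mR=6680/5513
obs B: pose=(6,6,N) → sL=200/481, sR=8/25, mL=-6924/12025, mR=8848/12025
sensor matrix S = [[20/37, 100/149], [200/481, 8/25]]; det S = -38016/358345
solve [mL_A; mL_B] = S·[w00; w01] and [mR_A; mR_B] = S·[w10; w11]:
  w00 = -1, w01 = -1/2, w10 = 1, w11 = 1

-1 -1/2 1 1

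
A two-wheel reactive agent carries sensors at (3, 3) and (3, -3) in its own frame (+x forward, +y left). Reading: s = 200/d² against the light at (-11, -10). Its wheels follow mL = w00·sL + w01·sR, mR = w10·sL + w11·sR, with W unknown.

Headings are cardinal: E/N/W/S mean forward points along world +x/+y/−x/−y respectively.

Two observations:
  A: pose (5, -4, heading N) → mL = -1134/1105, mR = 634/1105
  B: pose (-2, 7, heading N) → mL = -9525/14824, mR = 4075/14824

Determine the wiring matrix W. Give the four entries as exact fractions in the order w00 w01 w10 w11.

-1 -1/2 1 -1/2

obs A: pose=(5,-4,N) → sL=4/5, sR=100/221, mL=-1134/1105, mR=634/1105
obs B: pose=(-2,7,N) → sL=50/109, sR=25/68, mL=-9525/14824, mR=4075/14824
sensor matrix S = [[4/5, 100/221], [50/109, 25/68]]; det S = 2085/24089
solve [mL_A; mL_B] = S·[w00; w01] and [mR_A; mR_B] = S·[w10; w11]:
  w00 = -1, w01 = -1/2, w10 = 1, w11 = -1/2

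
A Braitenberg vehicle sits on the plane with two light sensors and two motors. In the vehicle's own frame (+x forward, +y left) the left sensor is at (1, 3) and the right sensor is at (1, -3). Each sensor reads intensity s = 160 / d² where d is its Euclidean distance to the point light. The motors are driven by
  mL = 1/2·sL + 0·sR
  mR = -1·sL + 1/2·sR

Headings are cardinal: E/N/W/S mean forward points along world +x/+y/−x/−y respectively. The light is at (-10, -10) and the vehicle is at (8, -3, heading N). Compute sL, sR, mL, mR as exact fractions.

left sensor world pos  = (5, -2); dL² = 289
right sensor world pos = (11, -2); dR² = 505
sL = 160/289 = 160/289
sR = 160/505 = 32/101
mL = 1/2·sL + 0·sR = 80/289
mR = -1·sL + 1/2·sR = -11536/29189

160/289 32/101 80/289 -11536/29189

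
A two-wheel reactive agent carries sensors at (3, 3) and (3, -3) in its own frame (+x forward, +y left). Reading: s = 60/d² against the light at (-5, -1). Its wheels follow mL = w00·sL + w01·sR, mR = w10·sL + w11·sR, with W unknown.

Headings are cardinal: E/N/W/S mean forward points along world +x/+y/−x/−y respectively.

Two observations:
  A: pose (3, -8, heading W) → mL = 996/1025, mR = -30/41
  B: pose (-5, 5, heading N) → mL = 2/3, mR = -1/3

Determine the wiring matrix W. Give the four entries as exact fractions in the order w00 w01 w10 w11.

1/2 1/2 0 -1/2

obs A: pose=(3,-8,W) → sL=12/25, sR=60/41, mL=996/1025, mR=-30/41
obs B: pose=(-5,5,N) → sL=2/3, sR=2/3, mL=2/3, mR=-1/3
sensor matrix S = [[12/25, 60/41], [2/3, 2/3]]; det S = -672/1025
solve [mL_A; mL_B] = S·[w00; w01] and [mR_A; mR_B] = S·[w10; w11]:
  w00 = 1/2, w01 = 1/2, w10 = 0, w11 = -1/2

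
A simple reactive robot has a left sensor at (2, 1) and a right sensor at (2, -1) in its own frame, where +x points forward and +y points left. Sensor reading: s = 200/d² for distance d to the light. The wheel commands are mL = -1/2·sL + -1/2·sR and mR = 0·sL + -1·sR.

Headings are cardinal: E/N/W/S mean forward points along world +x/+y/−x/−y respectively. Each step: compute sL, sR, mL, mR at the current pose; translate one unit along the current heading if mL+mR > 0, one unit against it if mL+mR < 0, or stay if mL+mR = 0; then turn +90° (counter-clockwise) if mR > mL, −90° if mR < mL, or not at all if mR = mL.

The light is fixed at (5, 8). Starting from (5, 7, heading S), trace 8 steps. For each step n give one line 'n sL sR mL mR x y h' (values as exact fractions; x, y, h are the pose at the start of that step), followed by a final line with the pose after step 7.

0 20 20 -20 -20 5 7 S
1 40 40 -40 -40 5 8 S
2 100 100 -100 -100 5 9 S
3 200 200 -200 -200 5 10 S
4 100 100 -100 -100 5 11 S
5 40 40 -40 -40 5 12 S
6 20 20 -20 -20 5 13 S
7 200/17 200/17 -200/17 -200/17 5 14 S
final 5 15 S

n=0: pose=(5,7,S); sL=20, sR=20; mL=-20, mR=-20; mL+mR=-40 → advance -1; mR−mL=0 → turn +0·90°
n=1: pose=(5,8,S); sL=40, sR=40; mL=-40, mR=-40; mL+mR=-80 → advance -1; mR−mL=0 → turn +0·90°
n=2: pose=(5,9,S); sL=100, sR=100; mL=-100, mR=-100; mL+mR=-200 → advance -1; mR−mL=0 → turn +0·90°
n=3: pose=(5,10,S); sL=200, sR=200; mL=-200, mR=-200; mL+mR=-400 → advance -1; mR−mL=0 → turn +0·90°
n=4: pose=(5,11,S); sL=100, sR=100; mL=-100, mR=-100; mL+mR=-200 → advance -1; mR−mL=0 → turn +0·90°
n=5: pose=(5,12,S); sL=40, sR=40; mL=-40, mR=-40; mL+mR=-80 → advance -1; mR−mL=0 → turn +0·90°
n=6: pose=(5,13,S); sL=20, sR=20; mL=-20, mR=-20; mL+mR=-40 → advance -1; mR−mL=0 → turn +0·90°
n=7: pose=(5,14,S); sL=200/17, sR=200/17; mL=-200/17, mR=-200/17; mL+mR=-400/17 → advance -1; mR−mL=0 → turn +0·90°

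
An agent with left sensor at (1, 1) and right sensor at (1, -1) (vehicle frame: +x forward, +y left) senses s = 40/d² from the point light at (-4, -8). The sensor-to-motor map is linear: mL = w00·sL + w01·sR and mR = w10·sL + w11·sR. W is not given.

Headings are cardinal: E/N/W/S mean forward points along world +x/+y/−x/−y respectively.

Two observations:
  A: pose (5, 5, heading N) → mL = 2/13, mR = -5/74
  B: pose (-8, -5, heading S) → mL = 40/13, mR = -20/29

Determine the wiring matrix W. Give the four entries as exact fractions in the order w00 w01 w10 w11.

1 0 0 -1/2

obs A: pose=(5,5,N) → sL=2/13, sR=5/37, mL=2/13, mR=-5/74
obs B: pose=(-8,-5,S) → sL=40/13, sR=40/29, mL=40/13, mR=-20/29
sensor matrix S = [[2/13, 5/37], [40/13, 40/29]]; det S = -2840/13949
solve [mL_A; mL_B] = S·[w00; w01] and [mR_A; mR_B] = S·[w10; w11]:
  w00 = 1, w01 = 0, w10 = 0, w11 = -1/2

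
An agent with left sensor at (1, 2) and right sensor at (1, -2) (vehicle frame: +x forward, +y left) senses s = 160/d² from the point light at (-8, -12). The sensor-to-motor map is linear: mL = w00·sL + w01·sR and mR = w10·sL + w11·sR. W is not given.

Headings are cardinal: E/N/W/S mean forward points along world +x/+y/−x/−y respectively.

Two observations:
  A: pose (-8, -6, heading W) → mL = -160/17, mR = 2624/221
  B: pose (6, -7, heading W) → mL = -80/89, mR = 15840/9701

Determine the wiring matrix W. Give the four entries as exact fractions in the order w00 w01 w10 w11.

obs A: pose=(-8,-6,W) → sL=160/17, sR=32/13, mL=-160/17, mR=2624/221
obs B: pose=(6,-7,W) → sL=80/89, sR=80/109, mL=-80/89, mR=15840/9701
sensor matrix S = [[160/17, 32/13], [80/89, 80/109]]; det S = 10065920/2143921
solve [mL_A; mL_B] = S·[w00; w01] and [mR_A; mR_B] = S·[w10; w11]:
  w00 = -1, w01 = 0, w10 = 1, w11 = 1

-1 0 1 1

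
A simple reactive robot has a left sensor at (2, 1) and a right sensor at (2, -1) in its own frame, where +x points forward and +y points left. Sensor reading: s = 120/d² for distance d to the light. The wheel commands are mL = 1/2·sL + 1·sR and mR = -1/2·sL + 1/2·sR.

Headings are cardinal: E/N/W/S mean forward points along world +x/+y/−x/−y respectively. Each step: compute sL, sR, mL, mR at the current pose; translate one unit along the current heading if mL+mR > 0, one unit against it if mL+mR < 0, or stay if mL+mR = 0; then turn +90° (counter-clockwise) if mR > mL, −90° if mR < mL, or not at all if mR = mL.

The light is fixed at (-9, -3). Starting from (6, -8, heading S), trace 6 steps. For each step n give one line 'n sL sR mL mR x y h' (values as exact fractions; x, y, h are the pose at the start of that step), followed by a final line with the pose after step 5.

n=0: pose=(6,-8,S); sL=24/61, sR=24/49; mL=2052/2989, mR=144/2989; mL+mR=36/49 → advance +1; mR−mL=-1908/2989 → turn -1·90°
n=1: pose=(6,-9,W); sL=60/109, sR=60/97; mL=9450/10573, mR=360/10573; mL+mR=90/97 → advance +1; mR−mL=-9090/10573 → turn -1·90°
n=2: pose=(5,-9,N); sL=24/37, sR=120/241; mL=7332/8917, mR=-672/8917; mL+mR=180/241 → advance +1; mR−mL=-8004/8917 → turn -1·90°
n=3: pose=(5,-8,E); sL=15/34, sR=30/73; mL=3135/4964, mR=-75/4964; mL+mR=45/73 → advance +1; mR−mL=-1605/2482 → turn -1·90°
n=4: pose=(6,-8,S); sL=24/61, sR=24/49; mL=2052/2989, mR=144/2989; mL+mR=36/49 → advance +1; mR−mL=-1908/2989 → turn -1·90°
n=5: pose=(6,-9,W); sL=60/109, sR=60/97; mL=9450/10573, mR=360/10573; mL+mR=90/97 → advance +1; mR−mL=-9090/10573 → turn -1·90°

0 24/61 24/49 2052/2989 144/2989 6 -8 S
1 60/109 60/97 9450/10573 360/10573 6 -9 W
2 24/37 120/241 7332/8917 -672/8917 5 -9 N
3 15/34 30/73 3135/4964 -75/4964 5 -8 E
4 24/61 24/49 2052/2989 144/2989 6 -8 S
5 60/109 60/97 9450/10573 360/10573 6 -9 W
final 5 -9 N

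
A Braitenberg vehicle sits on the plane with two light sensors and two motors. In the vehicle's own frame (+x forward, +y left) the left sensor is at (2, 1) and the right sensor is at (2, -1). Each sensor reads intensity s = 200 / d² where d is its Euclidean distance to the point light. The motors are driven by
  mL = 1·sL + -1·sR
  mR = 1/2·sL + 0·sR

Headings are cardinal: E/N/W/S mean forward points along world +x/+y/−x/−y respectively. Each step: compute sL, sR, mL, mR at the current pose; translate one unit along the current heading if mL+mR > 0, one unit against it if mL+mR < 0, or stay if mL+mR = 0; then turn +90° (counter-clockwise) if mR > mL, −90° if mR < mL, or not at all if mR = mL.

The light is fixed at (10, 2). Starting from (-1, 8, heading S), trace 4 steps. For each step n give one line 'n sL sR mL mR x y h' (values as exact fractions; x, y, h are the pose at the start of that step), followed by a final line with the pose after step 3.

0 50/29 5/4 55/116 25/29 -1 8 S
1 200/117 200/97 -4000/11349 100/117 -1 7 E
2 20/17 20/13 -80/221 10/17 0 7 N
3 200/169 200/193 4800/32617 100/169 0 8 W
final -1 8 S

n=0: pose=(-1,8,S); sL=50/29, sR=5/4; mL=55/116, mR=25/29; mL+mR=155/116 → advance +1; mR−mL=45/116 → turn +1·90°
n=1: pose=(-1,7,E); sL=200/117, sR=200/97; mL=-4000/11349, mR=100/117; mL+mR=1900/3783 → advance +1; mR−mL=13700/11349 → turn +1·90°
n=2: pose=(0,7,N); sL=20/17, sR=20/13; mL=-80/221, mR=10/17; mL+mR=50/221 → advance +1; mR−mL=210/221 → turn +1·90°
n=3: pose=(0,8,W); sL=200/169, sR=200/193; mL=4800/32617, mR=100/169; mL+mR=24100/32617 → advance +1; mR−mL=14500/32617 → turn +1·90°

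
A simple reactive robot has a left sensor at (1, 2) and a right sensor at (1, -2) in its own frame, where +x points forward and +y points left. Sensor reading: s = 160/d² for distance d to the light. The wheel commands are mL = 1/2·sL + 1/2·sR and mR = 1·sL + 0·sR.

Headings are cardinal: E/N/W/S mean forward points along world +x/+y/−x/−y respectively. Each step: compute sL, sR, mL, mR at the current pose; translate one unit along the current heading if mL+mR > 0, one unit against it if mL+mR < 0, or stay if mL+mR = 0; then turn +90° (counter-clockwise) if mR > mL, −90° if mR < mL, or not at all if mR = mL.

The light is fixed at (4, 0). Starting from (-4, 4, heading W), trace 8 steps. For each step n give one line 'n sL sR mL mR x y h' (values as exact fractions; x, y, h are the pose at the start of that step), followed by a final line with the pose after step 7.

n=0: pose=(-4,4,W); sL=32/17, sR=160/117; mL=3232/1989, mR=32/17; mL+mR=6976/1989 → advance +1; mR−mL=512/1989 → turn +1·90°
n=1: pose=(-5,4,S); sL=80/29, sR=16/13; mL=752/377, mR=80/29; mL+mR=1792/377 → advance +1; mR−mL=288/377 → turn +1·90°
n=2: pose=(-5,3,E); sL=160/89, sR=32/13; mL=2464/1157, mR=160/89; mL+mR=4544/1157 → advance +1; mR−mL=-384/1157 → turn -1·90°
n=3: pose=(-4,3,S); sL=4, sR=20/13; mL=36/13, mR=4; mL+mR=88/13 → advance +1; mR−mL=16/13 → turn +1·90°
n=4: pose=(-4,2,E); sL=32/13, sR=160/49; mL=1824/637, mR=32/13; mL+mR=3392/637 → advance +1; mR−mL=-256/637 → turn -1·90°
n=5: pose=(-3,2,S); sL=80/13, sR=80/41; mL=2160/533, mR=80/13; mL+mR=5440/533 → advance +1; mR−mL=1120/533 → turn +1·90°
n=6: pose=(-3,1,E); sL=32/9, sR=160/37; mL=1312/333, mR=32/9; mL+mR=832/111 → advance +1; mR−mL=-128/333 → turn -1·90°
n=7: pose=(-2,1,S); sL=10, sR=5/2; mL=25/4, mR=10; mL+mR=65/4 → advance +1; mR−mL=15/4 → turn +1·90°

0 32/17 160/117 3232/1989 32/17 -4 4 W
1 80/29 16/13 752/377 80/29 -5 4 S
2 160/89 32/13 2464/1157 160/89 -5 3 E
3 4 20/13 36/13 4 -4 3 S
4 32/13 160/49 1824/637 32/13 -4 2 E
5 80/13 80/41 2160/533 80/13 -3 2 S
6 32/9 160/37 1312/333 32/9 -3 1 E
7 10 5/2 25/4 10 -2 1 S
final -2 0 E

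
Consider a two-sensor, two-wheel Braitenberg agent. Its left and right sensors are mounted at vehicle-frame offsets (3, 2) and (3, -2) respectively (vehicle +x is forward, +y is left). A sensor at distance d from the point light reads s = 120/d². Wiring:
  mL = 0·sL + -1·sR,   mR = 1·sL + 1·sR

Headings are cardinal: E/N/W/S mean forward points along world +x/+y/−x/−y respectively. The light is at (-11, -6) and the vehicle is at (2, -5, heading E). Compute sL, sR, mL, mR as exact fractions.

left sensor world pos  = (5, -3); dL² = 265
right sensor world pos = (5, -7); dR² = 257
sL = 120/265 = 24/53
sR = 120/257 = 120/257
mL = 0·sL + -1·sR = -120/257
mR = 1·sL + 1·sR = 12528/13621

24/53 120/257 -120/257 12528/13621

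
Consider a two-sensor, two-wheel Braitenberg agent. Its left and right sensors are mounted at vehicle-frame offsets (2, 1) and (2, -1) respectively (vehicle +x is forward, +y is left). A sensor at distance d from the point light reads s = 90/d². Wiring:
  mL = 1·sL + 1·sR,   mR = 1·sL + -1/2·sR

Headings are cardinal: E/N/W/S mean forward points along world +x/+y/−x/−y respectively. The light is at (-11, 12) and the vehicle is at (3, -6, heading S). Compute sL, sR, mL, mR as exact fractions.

18/125 90/569 21492/71125 4617/71125

left sensor world pos  = (4, -8); dL² = 625
right sensor world pos = (2, -8); dR² = 569
sL = 90/625 = 18/125
sR = 90/569 = 90/569
mL = 1·sL + 1·sR = 21492/71125
mR = 1·sL + -1/2·sR = 4617/71125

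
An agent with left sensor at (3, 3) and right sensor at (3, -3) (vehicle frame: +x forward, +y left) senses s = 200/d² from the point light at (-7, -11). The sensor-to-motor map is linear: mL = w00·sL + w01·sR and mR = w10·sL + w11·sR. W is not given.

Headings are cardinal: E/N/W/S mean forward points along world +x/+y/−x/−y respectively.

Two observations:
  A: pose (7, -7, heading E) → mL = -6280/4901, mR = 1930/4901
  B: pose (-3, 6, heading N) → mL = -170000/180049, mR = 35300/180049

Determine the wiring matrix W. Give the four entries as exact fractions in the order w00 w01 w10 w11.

obs A: pose=(7,-7,E) → sL=100/169, sR=20/29, mL=-6280/4901, mR=1930/4901
obs B: pose=(-3,6,N) → sL=200/401, sR=200/449, mL=-170000/180049, mR=35300/180049
sensor matrix S = [[100/169, 20/29], [200/401, 200/449]]; det S = -70944000/882420149
solve [mL_A; mL_B] = S·[w00; w01] and [mR_A; mR_B] = S·[w10; w11]:
  w00 = -1, w01 = -1, w10 = -1/2, w11 = 1

-1 -1 -1/2 1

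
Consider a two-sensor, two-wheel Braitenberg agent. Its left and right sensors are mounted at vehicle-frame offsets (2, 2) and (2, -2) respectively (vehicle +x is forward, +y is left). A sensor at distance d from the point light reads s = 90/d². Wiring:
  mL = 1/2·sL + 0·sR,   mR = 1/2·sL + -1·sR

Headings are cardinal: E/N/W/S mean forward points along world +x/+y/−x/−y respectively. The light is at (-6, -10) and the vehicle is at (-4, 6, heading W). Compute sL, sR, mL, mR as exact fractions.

45/98 5/18 45/196 -85/1764

left sensor world pos  = (-6, 4); dL² = 196
right sensor world pos = (-6, 8); dR² = 324
sL = 90/196 = 45/98
sR = 90/324 = 5/18
mL = 1/2·sL + 0·sR = 45/196
mR = 1/2·sL + -1·sR = -85/1764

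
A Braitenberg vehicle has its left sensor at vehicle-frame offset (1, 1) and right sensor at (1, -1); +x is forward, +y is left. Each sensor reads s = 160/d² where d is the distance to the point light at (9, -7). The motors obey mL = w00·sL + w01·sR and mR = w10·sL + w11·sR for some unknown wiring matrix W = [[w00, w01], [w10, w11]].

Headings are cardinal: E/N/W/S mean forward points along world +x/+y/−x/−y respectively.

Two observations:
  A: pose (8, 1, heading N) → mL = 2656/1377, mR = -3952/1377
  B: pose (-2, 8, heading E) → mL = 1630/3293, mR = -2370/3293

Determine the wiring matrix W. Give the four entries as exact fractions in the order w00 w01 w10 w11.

1/2 1/2 -1 -1/2

obs A: pose=(8,1,N) → sL=32/17, sR=160/81, mL=2656/1377, mR=-3952/1377
obs B: pose=(-2,8,E) → sL=40/89, sR=20/37, mL=1630/3293, mR=-2370/3293
sensor matrix S = [[32/17, 160/81], [40/89, 20/37]]; det S = 588160/4534461
solve [mL_A; mL_B] = S·[w00; w01] and [mR_A; mR_B] = S·[w10; w11]:
  w00 = 1/2, w01 = 1/2, w10 = -1, w11 = -1/2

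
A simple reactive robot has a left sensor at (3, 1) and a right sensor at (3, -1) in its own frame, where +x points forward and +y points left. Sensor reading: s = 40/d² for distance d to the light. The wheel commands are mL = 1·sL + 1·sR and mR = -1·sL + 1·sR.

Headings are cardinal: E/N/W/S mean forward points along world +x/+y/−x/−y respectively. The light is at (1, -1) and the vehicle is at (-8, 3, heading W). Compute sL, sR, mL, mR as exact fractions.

40/153 40/169 12880/25857 -640/25857

left sensor world pos  = (-11, 2); dL² = 153
right sensor world pos = (-11, 4); dR² = 169
sL = 40/153 = 40/153
sR = 40/169 = 40/169
mL = 1·sL + 1·sR = 12880/25857
mR = -1·sL + 1·sR = -640/25857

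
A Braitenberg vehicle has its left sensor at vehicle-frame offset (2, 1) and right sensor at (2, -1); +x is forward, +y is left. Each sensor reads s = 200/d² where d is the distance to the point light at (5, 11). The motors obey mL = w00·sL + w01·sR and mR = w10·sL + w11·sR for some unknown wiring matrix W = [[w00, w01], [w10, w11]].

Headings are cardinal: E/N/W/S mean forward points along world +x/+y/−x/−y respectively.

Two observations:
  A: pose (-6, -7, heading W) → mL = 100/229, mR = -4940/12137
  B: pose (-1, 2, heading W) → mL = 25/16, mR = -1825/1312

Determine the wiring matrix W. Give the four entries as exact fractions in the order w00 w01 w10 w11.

0 1 -1/2 -1/2

obs A: pose=(-6,-7,W) → sL=20/53, sR=100/229, mL=100/229, mR=-4940/12137
obs B: pose=(-1,2,W) → sL=50/41, sR=25/16, mL=25/16, mR=-1825/1312
sensor matrix S = [[20/53, 100/229], [50/41, 25/16]]; det S = 113625/1990468
solve [mL_A; mL_B] = S·[w00; w01] and [mR_A; mR_B] = S·[w10; w11]:
  w00 = 0, w01 = 1, w10 = -1/2, w11 = -1/2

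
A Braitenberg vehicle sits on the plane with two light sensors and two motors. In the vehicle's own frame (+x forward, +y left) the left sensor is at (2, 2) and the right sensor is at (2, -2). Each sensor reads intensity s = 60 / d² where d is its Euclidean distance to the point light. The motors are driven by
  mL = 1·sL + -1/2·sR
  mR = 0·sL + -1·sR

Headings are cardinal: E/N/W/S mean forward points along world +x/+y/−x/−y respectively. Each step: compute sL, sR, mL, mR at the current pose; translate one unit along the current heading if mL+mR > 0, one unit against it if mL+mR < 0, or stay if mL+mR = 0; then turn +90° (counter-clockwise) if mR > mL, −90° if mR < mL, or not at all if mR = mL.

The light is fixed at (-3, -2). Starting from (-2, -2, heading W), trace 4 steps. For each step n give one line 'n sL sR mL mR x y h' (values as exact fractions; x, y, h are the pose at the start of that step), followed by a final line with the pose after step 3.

0 12 12 6 -12 -2 -2 W
1 15 3 27/2 -3 -1 -2 N
2 12/5 60/17 54/85 -60/17 -1 -1 E
3 6 30 -9 -30 -2 -1 S
final -2 0 W

n=0: pose=(-2,-2,W); sL=12, sR=12; mL=6, mR=-12; mL+mR=-6 → advance -1; mR−mL=-18 → turn -1·90°
n=1: pose=(-1,-2,N); sL=15, sR=3; mL=27/2, mR=-3; mL+mR=21/2 → advance +1; mR−mL=-33/2 → turn -1·90°
n=2: pose=(-1,-1,E); sL=12/5, sR=60/17; mL=54/85, mR=-60/17; mL+mR=-246/85 → advance -1; mR−mL=-354/85 → turn -1·90°
n=3: pose=(-2,-1,S); sL=6, sR=30; mL=-9, mR=-30; mL+mR=-39 → advance -1; mR−mL=-21 → turn -1·90°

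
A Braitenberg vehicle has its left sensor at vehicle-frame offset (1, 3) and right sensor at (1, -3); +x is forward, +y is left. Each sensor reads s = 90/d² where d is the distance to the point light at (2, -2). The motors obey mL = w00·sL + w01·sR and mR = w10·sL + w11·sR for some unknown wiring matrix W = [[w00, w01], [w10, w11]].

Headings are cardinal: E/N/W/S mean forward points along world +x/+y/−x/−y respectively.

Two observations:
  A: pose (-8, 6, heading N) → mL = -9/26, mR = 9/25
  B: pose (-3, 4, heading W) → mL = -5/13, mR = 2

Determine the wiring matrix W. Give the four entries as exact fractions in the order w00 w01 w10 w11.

obs A: pose=(-8,6,N) → sL=9/25, sR=9/13, mL=-9/26, mR=9/25
obs B: pose=(-3,4,W) → sL=2, sR=10/13, mL=-5/13, mR=2
sensor matrix S = [[9/25, 9/13], [2, 10/13]]; det S = -72/65
solve [mL_A; mL_B] = S·[w00; w01] and [mR_A; mR_B] = S·[w10; w11]:
  w00 = 0, w01 = -1/2, w10 = 1, w11 = 0

0 -1/2 1 0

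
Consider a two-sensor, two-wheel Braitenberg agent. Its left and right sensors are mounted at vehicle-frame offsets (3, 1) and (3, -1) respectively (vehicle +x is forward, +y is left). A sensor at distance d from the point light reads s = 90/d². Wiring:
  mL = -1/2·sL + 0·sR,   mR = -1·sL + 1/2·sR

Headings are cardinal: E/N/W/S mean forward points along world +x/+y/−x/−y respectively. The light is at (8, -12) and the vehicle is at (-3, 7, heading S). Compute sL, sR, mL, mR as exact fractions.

45/178 9/40 -45/356 -999/7120

left sensor world pos  = (-2, 4); dL² = 356
right sensor world pos = (-4, 4); dR² = 400
sL = 90/356 = 45/178
sR = 90/400 = 9/40
mL = -1/2·sL + 0·sR = -45/356
mR = -1·sL + 1/2·sR = -999/7120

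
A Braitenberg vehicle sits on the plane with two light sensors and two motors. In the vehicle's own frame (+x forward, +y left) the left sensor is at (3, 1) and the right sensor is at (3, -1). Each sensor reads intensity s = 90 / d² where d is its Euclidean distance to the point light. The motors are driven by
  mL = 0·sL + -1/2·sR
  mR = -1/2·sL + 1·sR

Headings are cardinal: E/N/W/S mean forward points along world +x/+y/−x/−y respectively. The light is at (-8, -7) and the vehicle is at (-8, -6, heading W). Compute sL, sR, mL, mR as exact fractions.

10 90/13 -45/13 25/13

left sensor world pos  = (-11, -7); dL² = 9
right sensor world pos = (-11, -5); dR² = 13
sL = 90/9 = 10
sR = 90/13 = 90/13
mL = 0·sL + -1/2·sR = -45/13
mR = -1/2·sL + 1·sR = 25/13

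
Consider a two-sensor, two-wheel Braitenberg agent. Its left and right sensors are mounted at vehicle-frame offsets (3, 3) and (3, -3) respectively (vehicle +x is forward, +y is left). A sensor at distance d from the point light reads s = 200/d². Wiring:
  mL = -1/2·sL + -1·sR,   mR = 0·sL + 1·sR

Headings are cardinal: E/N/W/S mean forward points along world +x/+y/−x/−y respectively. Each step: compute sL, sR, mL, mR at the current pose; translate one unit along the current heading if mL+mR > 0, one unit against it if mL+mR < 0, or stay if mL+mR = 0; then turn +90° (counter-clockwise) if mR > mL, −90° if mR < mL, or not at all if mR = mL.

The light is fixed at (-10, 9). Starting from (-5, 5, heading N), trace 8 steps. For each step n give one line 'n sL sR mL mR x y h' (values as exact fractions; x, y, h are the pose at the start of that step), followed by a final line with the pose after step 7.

0 40 40/13 -300/13 40/13 -5 5 N
1 50/17 25 -450/17 25 -5 4 W
2 40/29 200/73 -7260/2117 200/73 -4 4 S
3 100/41 20/13 -1470/533 20/13 -4 5 E
4 40 40/13 -300/13 40/13 -5 5 N
5 50/17 25 -450/17 25 -5 4 W
6 40/29 200/73 -7260/2117 200/73 -4 4 S
7 100/41 20/13 -1470/533 20/13 -4 5 E
final -5 5 N

n=0: pose=(-5,5,N); sL=40, sR=40/13; mL=-300/13, mR=40/13; mL+mR=-20 → advance -1; mR−mL=340/13 → turn +1·90°
n=1: pose=(-5,4,W); sL=50/17, sR=25; mL=-450/17, mR=25; mL+mR=-25/17 → advance -1; mR−mL=875/17 → turn +1·90°
n=2: pose=(-4,4,S); sL=40/29, sR=200/73; mL=-7260/2117, mR=200/73; mL+mR=-20/29 → advance -1; mR−mL=13060/2117 → turn +1·90°
n=3: pose=(-4,5,E); sL=100/41, sR=20/13; mL=-1470/533, mR=20/13; mL+mR=-50/41 → advance -1; mR−mL=2290/533 → turn +1·90°
n=4: pose=(-5,5,N); sL=40, sR=40/13; mL=-300/13, mR=40/13; mL+mR=-20 → advance -1; mR−mL=340/13 → turn +1·90°
n=5: pose=(-5,4,W); sL=50/17, sR=25; mL=-450/17, mR=25; mL+mR=-25/17 → advance -1; mR−mL=875/17 → turn +1·90°
n=6: pose=(-4,4,S); sL=40/29, sR=200/73; mL=-7260/2117, mR=200/73; mL+mR=-20/29 → advance -1; mR−mL=13060/2117 → turn +1·90°
n=7: pose=(-4,5,E); sL=100/41, sR=20/13; mL=-1470/533, mR=20/13; mL+mR=-50/41 → advance -1; mR−mL=2290/533 → turn +1·90°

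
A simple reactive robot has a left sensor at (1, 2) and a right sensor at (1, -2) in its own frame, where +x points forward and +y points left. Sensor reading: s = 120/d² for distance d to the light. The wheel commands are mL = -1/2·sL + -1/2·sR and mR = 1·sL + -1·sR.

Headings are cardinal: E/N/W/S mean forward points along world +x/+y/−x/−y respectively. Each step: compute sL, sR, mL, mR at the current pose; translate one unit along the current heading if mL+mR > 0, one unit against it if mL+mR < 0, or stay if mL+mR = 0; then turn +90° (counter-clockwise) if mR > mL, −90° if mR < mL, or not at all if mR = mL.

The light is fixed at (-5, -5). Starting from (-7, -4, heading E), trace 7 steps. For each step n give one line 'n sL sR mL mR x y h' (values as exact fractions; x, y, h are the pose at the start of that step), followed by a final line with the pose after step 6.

n=0: pose=(-7,-4,E); sL=12, sR=60; mL=-36, mR=-48; mL+mR=-84 → advance -1; mR−mL=-12 → turn -1·90°
n=1: pose=(-8,-4,S); sL=120, sR=24/5; mL=-312/5, mR=576/5; mL+mR=264/5 → advance +1; mR−mL=888/5 → turn +1·90°
n=2: pose=(-8,-5,E); sL=15, sR=15; mL=-15, mR=0; mL+mR=-15 → advance -1; mR−mL=15 → turn +1·90°
n=3: pose=(-9,-5,N); sL=120/37, sR=24; mL=-504/37, mR=-768/37; mL+mR=-1272/37 → advance -1; mR−mL=-264/37 → turn -1·90°
n=4: pose=(-9,-6,E); sL=12, sR=20/3; mL=-28/3, mR=16/3; mL+mR=-4 → advance -1; mR−mL=44/3 → turn +1·90°
n=5: pose=(-10,-6,N); sL=120/49, sR=40/3; mL=-1160/147, mR=-1600/147; mL+mR=-920/49 → advance -1; mR−mL=-440/147 → turn -1·90°
n=6: pose=(-10,-7,E); sL=15/2, sR=15/4; mL=-45/8, mR=15/4; mL+mR=-15/8 → advance -1; mR−mL=75/8 → turn +1·90°

0 12 60 -36 -48 -7 -4 E
1 120 24/5 -312/5 576/5 -8 -4 S
2 15 15 -15 0 -8 -5 E
3 120/37 24 -504/37 -768/37 -9 -5 N
4 12 20/3 -28/3 16/3 -9 -6 E
5 120/49 40/3 -1160/147 -1600/147 -10 -6 N
6 15/2 15/4 -45/8 15/4 -10 -7 E
final -11 -7 N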